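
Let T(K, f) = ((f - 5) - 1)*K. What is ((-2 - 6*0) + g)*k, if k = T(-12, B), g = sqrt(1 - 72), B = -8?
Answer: -336 + 168*I*sqrt(71) ≈ -336.0 + 1415.6*I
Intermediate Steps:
g = I*sqrt(71) (g = sqrt(-71) = I*sqrt(71) ≈ 8.4261*I)
T(K, f) = K*(-6 + f) (T(K, f) = ((-5 + f) - 1)*K = (-6 + f)*K = K*(-6 + f))
k = 168 (k = -12*(-6 - 8) = -12*(-14) = 168)
((-2 - 6*0) + g)*k = ((-2 - 6*0) + I*sqrt(71))*168 = ((-2 + 0) + I*sqrt(71))*168 = (-2 + I*sqrt(71))*168 = -336 + 168*I*sqrt(71)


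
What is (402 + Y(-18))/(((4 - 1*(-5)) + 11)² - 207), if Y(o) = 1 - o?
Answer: 421/193 ≈ 2.1813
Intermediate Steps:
(402 + Y(-18))/(((4 - 1*(-5)) + 11)² - 207) = (402 + (1 - 1*(-18)))/(((4 - 1*(-5)) + 11)² - 207) = (402 + (1 + 18))/(((4 + 5) + 11)² - 207) = (402 + 19)/((9 + 11)² - 207) = 421/(20² - 207) = 421/(400 - 207) = 421/193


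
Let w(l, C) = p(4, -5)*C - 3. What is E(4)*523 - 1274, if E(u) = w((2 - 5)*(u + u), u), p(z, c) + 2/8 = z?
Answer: 5002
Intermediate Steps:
p(z, c) = -¼ + z
w(l, C) = -3 + 15*C/4 (w(l, C) = (-¼ + 4)*C - 3 = 15*C/4 - 3 = -3 + 15*C/4)
E(u) = -3 + 15*u/4
E(4)*523 - 1274 = (-3 + (15/4)*4)*523 - 1274 = (-3 + 15)*523 - 1274 = 12*523 - 1274 = 6276 - 1274 = 5002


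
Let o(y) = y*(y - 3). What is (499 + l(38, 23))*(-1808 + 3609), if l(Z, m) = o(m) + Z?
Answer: 1795597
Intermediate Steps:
o(y) = y*(-3 + y)
l(Z, m) = Z + m*(-3 + m) (l(Z, m) = m*(-3 + m) + Z = Z + m*(-3 + m))
(499 + l(38, 23))*(-1808 + 3609) = (499 + (38 + 23*(-3 + 23)))*(-1808 + 3609) = (499 + (38 + 23*20))*1801 = (499 + (38 + 460))*1801 = (499 + 498)*1801 = 997*1801 = 1795597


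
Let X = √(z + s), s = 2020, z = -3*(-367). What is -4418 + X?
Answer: -4418 + √3121 ≈ -4362.1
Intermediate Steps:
z = 1101
X = √3121 (X = √(1101 + 2020) = √3121 ≈ 55.866)
-4418 + X = -4418 + √3121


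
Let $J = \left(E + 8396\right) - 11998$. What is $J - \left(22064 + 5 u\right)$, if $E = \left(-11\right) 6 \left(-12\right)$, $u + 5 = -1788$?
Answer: $-15909$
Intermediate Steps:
$u = -1793$ ($u = -5 - 1788 = -1793$)
$E = 792$ ($E = \left(-66\right) \left(-12\right) = 792$)
$J = -2810$ ($J = \left(792 + 8396\right) - 11998 = 9188 - 11998 = -2810$)
$J - \left(22064 + 5 u\right) = -2810 - 13099 = -15909$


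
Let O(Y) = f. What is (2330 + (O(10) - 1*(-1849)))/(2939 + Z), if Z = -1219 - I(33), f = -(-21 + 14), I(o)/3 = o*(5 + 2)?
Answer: 322/79 ≈ 4.0760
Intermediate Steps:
I(o) = 21*o (I(o) = 3*(o*(5 + 2)) = 3*(o*7) = 3*(7*o) = 21*o)
f = 7 (f = -1*(-7) = 7)
O(Y) = 7
Z = -1912 (Z = -1219 - 21*33 = -1219 - 1*693 = -1219 - 693 = -1912)
(2330 + (O(10) - 1*(-1849)))/(2939 + Z) = (2330 + (7 - 1*(-1849)))/(2939 - 1912) = (2330 + (7 + 1849))/1027 = (2330 + 1856)*(1/1027) = 4186*(1/1027) = 322/79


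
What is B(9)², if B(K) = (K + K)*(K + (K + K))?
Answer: 236196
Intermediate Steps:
B(K) = 6*K² (B(K) = (2*K)*(K + 2*K) = (2*K)*(3*K) = 6*K²)
B(9)² = (6*9²)² = (6*81)² = 486² = 236196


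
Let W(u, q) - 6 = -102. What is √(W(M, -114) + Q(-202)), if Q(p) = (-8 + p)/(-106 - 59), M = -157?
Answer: I*√11462/11 ≈ 9.7328*I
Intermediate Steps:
W(u, q) = -96 (W(u, q) = 6 - 102 = -96)
Q(p) = 8/165 - p/165 (Q(p) = (-8 + p)/(-165) = (-8 + p)*(-1/165) = 8/165 - p/165)
√(W(M, -114) + Q(-202)) = √(-96 + (8/165 - 1/165*(-202))) = √(-96 + (8/165 + 202/165)) = √(-96 + 14/11) = √(-1042/11) = I*√11462/11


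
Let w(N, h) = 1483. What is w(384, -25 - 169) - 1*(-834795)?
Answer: 836278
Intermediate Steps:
w(384, -25 - 169) - 1*(-834795) = 1483 - 1*(-834795) = 1483 + 834795 = 836278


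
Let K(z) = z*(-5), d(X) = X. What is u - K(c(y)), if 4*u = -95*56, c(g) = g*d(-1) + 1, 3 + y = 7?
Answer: -1345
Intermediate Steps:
y = 4 (y = -3 + 7 = 4)
c(g) = 1 - g (c(g) = g*(-1) + 1 = -g + 1 = 1 - g)
u = -1330 (u = (-95*56)/4 = (¼)*(-5320) = -1330)
K(z) = -5*z
u - K(c(y)) = -1330 - (-5)*(1 - 1*4) = -1330 - (-5)*(1 - 4) = -1330 - (-5)*(-3) = -1330 - 1*15 = -1330 - 15 = -1345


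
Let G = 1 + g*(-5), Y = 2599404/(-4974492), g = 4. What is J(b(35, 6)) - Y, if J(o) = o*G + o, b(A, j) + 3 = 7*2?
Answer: -81862501/414541 ≈ -197.48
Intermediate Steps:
Y = -216617/414541 (Y = 2599404*(-1/4974492) = -216617/414541 ≈ -0.52255)
b(A, j) = 11 (b(A, j) = -3 + 7*2 = -3 + 14 = 11)
G = -19 (G = 1 + 4*(-5) = 1 - 20 = -19)
J(o) = -18*o (J(o) = o*(-19) + o = -19*o + o = -18*o)
J(b(35, 6)) - Y = -18*11 - 1*(-216617/414541) = -198 + 216617/414541 = -81862501/414541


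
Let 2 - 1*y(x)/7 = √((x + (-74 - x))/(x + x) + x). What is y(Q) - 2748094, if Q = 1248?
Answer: -2748080 - 7*√121482426/312 ≈ -2.7483e+6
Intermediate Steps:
y(x) = 14 - 7*√(x - 37/x) (y(x) = 14 - 7*√((x + (-74 - x))/(x + x) + x) = 14 - 7*√(-74*1/(2*x) + x) = 14 - 7*√(-37/x + x) = 14 - 7*√(x - 37/x))
y(Q) - 2748094 = (14 - 7*√(1248 - 37/1248)) - 2748094 = (14 - 7*√121482426/312) - 2748094 = -2748080 - 7*√121482426/312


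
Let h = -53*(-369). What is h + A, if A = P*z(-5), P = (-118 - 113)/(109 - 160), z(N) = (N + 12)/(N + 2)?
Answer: 996868/51 ≈ 19546.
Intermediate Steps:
z(N) = (12 + N)/(2 + N)
P = 77/17 (P = -231/(-51) = -231*(-1/51) = 77/17 ≈ 4.5294)
h = 19557
A = -539/51 (A = 77*((12 - 5)/(2 - 5))/17 = 77*(7/(-3))/17 = 77*(-⅓*7)/17 = (77/17)*(-7/3) = -539/51 ≈ -10.569)
h + A = 19557 - 539/51 = 996868/51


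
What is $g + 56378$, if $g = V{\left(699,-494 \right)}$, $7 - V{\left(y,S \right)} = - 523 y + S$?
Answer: $422456$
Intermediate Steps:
$V{\left(y,S \right)} = 7 - S + 523 y$ ($V{\left(y,S \right)} = 7 - \left(- 523 y + S\right) = 7 - \left(S - 523 y\right) = 7 - S + 523 y$)
$g = 366078$ ($g = 7 - -494 + 523 \cdot 699 = 7 + 494 + 365577 = 366078$)
$g + 56378 = 366078 + 56378 = 422456$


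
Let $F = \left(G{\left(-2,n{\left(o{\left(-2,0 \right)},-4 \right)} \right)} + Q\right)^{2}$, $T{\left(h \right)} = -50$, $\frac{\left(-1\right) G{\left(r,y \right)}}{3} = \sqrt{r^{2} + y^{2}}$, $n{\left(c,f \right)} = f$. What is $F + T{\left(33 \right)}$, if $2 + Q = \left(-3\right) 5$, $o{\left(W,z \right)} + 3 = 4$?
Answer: $419 + 204 \sqrt{5} \approx 875.16$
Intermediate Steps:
$o{\left(W,z \right)} = 1$ ($o{\left(W,z \right)} = -3 + 4 = 1$)
$G{\left(r,y \right)} = - 3 \sqrt{r^{2} + y^{2}}$
$Q = -17$ ($Q = -2 - 15 = -17$)
$F = \left(-17 - 6 \sqrt{5}\right)^{2}$ ($F = \left(- 3 \sqrt{\left(-2\right)^{2} + \left(-4\right)^{2}} - 17\right)^{2} = \left(- 3 \sqrt{4 + 16} - 17\right)^{2} = \left(- 3 \sqrt{20} - 17\right)^{2} = \left(- 3 \cdot 2 \sqrt{5} - 17\right)^{2} = \left(- 6 \sqrt{5} - 17\right)^{2} = \left(-17 - 6 \sqrt{5}\right)^{2} \approx 925.16$)
$F + T{\left(33 \right)} = \left(469 + 204 \sqrt{5}\right) - 50 = 419 + 204 \sqrt{5}$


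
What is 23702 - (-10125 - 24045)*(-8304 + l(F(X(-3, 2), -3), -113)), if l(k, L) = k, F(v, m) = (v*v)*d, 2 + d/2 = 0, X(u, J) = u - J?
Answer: -287140978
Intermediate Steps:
d = -4 (d = -4 + 2*0 = -4 + 0 = -4)
F(v, m) = -4*v² (F(v, m) = (v*v)*(-4) = v²*(-4) = -4*v²)
23702 - (-10125 - 24045)*(-8304 + l(F(X(-3, 2), -3), -113)) = 23702 - (-10125 - 24045)*(-8304 - 4*(-3 - 1*2)²) = 23702 - (-34170)*(-8304 - 4*(-3 - 2)²) = 23702 - (-34170)*(-8304 - 4*(-5)²) = 23702 - (-34170)*(-8304 - 4*25) = 23702 - (-34170)*(-8304 - 100) = 23702 - (-34170)*(-8404) = 23702 - 1*287164680 = 23702 - 287164680 = -287140978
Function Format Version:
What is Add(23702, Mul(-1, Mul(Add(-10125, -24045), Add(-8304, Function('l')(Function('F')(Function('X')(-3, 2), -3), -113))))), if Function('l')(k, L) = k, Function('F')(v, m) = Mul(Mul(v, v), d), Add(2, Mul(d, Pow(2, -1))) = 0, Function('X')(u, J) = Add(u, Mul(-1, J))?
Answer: -287140978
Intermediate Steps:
d = -4 (d = Add(-4, Mul(2, 0)) = Add(-4, 0) = -4)
Function('F')(v, m) = Mul(-4, Pow(v, 2)) (Function('F')(v, m) = Mul(Mul(v, v), -4) = Mul(Pow(v, 2), -4) = Mul(-4, Pow(v, 2)))
Add(23702, Mul(-1, Mul(Add(-10125, -24045), Add(-8304, Function('l')(Function('F')(Function('X')(-3, 2), -3), -113))))) = Add(23702, Mul(-1, Mul(Add(-10125, -24045), Add(-8304, Mul(-4, Pow(Add(-3, Mul(-1, 2)), 2)))))) = Add(23702, Mul(-1, Mul(-34170, Add(-8304, Mul(-4, Pow(Add(-3, -2), 2)))))) = Add(23702, Mul(-1, Mul(-34170, Add(-8304, Mul(-4, Pow(-5, 2)))))) = Add(23702, Mul(-1, Mul(-34170, Add(-8304, Mul(-4, 25))))) = Add(23702, Mul(-1, Mul(-34170, Add(-8304, -100)))) = Add(23702, Mul(-1, Mul(-34170, -8404))) = Add(23702, Mul(-1, 287164680)) = Add(23702, -287164680) = -287140978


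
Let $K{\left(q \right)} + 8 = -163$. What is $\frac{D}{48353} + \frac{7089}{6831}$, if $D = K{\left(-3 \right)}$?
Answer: $\frac{113868772}{110099781} \approx 1.0342$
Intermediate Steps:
$K{\left(q \right)} = -171$ ($K{\left(q \right)} = -8 - 163 = -171$)
$D = -171$
$\frac{D}{48353} + \frac{7089}{6831} = - \frac{171}{48353} + \frac{7089}{6831} = \left(-171\right) \frac{1}{48353} + 7089 \cdot \frac{1}{6831} = - \frac{171}{48353} + \frac{2363}{2277} = \frac{113868772}{110099781}$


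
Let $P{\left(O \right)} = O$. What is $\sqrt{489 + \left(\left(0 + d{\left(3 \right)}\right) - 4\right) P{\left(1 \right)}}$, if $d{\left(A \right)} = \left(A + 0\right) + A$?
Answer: $\sqrt{491} \approx 22.159$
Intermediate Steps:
$d{\left(A \right)} = 2 A$ ($d{\left(A \right)} = A + A = 2 A$)
$\sqrt{489 + \left(\left(0 + d{\left(3 \right)}\right) - 4\right) P{\left(1 \right)}} = \sqrt{489 + \left(\left(0 + 2 \cdot 3\right) - 4\right) 1} = \sqrt{489 + \left(\left(0 + 6\right) - 4\right) 1} = \sqrt{489 + \left(6 - 4\right) 1} = \sqrt{489 + 2 \cdot 1} = \sqrt{489 + 2} = \sqrt{491}$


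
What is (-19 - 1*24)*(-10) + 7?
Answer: 437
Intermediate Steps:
(-19 - 1*24)*(-10) + 7 = (-19 - 24)*(-10) + 7 = -43*(-10) + 7 = 430 + 7 = 437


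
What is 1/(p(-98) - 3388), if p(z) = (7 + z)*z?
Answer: 1/5530 ≈ 0.00018083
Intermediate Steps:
p(z) = z*(7 + z)
1/(p(-98) - 3388) = 1/(-98*(7 - 98) - 3388) = 1/(-98*(-91) - 3388) = 1/(8918 - 3388) = 1/5530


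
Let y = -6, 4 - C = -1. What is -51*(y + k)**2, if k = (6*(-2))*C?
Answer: -222156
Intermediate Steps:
C = 5 (C = 4 - 1*(-1) = 4 + 1 = 5)
k = -60 (k = (6*(-2))*5 = -12*5 = -60)
-51*(y + k)**2 = -51*(-6 - 60)**2 = -51*(-66)**2 = -51*4356 = -222156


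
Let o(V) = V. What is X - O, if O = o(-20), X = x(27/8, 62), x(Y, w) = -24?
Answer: -4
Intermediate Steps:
X = -24
O = -20
X - O = -24 - 1*(-20) = -24 + 20 = -4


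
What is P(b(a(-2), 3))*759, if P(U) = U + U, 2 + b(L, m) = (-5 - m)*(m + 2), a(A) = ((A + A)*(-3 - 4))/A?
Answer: -63756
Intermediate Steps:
a(A) = -14 (a(A) = ((2*A)*(-7))/A = (-14*A)/A = -14)
b(L, m) = -2 + (-5 - m)*(2 + m) (b(L, m) = -2 + (-5 - m)*(m + 2) = -2 + (-5 - m)*(2 + m))
P(U) = 2*U
P(b(a(-2), 3))*759 = (2*(-12 - 1*3² - 7*3))*759 = (2*(-12 - 1*9 - 21))*759 = (2*(-12 - 9 - 21))*759 = (2*(-42))*759 = -84*759 = -63756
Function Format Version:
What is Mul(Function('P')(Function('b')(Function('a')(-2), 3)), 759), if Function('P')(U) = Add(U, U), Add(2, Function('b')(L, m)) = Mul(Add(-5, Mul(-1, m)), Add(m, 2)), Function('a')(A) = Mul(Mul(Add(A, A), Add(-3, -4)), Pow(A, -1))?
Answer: -63756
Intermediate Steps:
Function('a')(A) = -14 (Function('a')(A) = Mul(Mul(Mul(2, A), -7), Pow(A, -1)) = Mul(Mul(-14, A), Pow(A, -1)) = -14)
Function('b')(L, m) = Add(-2, Mul(Add(-5, Mul(-1, m)), Add(2, m))) (Function('b')(L, m) = Add(-2, Mul(Add(-5, Mul(-1, m)), Add(m, 2))) = Add(-2, Mul(Add(-5, Mul(-1, m)), Add(2, m))))
Function('P')(U) = Mul(2, U)
Mul(Function('P')(Function('b')(Function('a')(-2), 3)), 759) = Mul(Mul(2, Add(-12, Mul(-1, Pow(3, 2)), Mul(-7, 3))), 759) = Mul(Mul(2, Add(-12, Mul(-1, 9), -21)), 759) = Mul(Mul(2, Add(-12, -9, -21)), 759) = Mul(Mul(2, -42), 759) = Mul(-84, 759) = -63756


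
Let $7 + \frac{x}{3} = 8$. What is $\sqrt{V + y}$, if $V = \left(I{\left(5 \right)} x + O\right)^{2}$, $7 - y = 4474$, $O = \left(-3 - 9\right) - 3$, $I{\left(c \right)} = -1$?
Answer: $i \sqrt{4143} \approx 64.366 i$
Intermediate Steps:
$x = 3$ ($x = -21 + 3 \cdot 8 = -21 + 24 = 3$)
$O = -15$ ($O = -12 - 3 = -15$)
$y = -4467$ ($y = 7 - 4474 = -4467$)
$V = 324$ ($V = \left(\left(-1\right) 3 - 15\right)^{2} = \left(-3 - 15\right)^{2} = \left(-18\right)^{2} = 324$)
$\sqrt{V + y} = \sqrt{324 - 4467} = \sqrt{-4143} = i \sqrt{4143}$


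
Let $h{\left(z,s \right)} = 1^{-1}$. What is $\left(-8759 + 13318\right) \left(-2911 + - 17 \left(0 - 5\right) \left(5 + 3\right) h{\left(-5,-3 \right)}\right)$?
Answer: $-10171129$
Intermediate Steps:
$h{\left(z,s \right)} = 1$
$\left(-8759 + 13318\right) \left(-2911 + - 17 \left(0 - 5\right) \left(5 + 3\right) h{\left(-5,-3 \right)}\right) = \left(-8759 + 13318\right) \left(-2911 + - 17 \left(0 - 5\right) \left(5 + 3\right) 1\right) = 4559 \left(-2911 + - 17 \left(\left(-5\right) 8\right) 1\right) = 4559 \left(-2911 + \left(-17\right) \left(-40\right) 1\right) = 4559 \left(-2911 + 680 \cdot 1\right) = 4559 \left(-2911 + 680\right) = 4559 \left(-2231\right) = -10171129$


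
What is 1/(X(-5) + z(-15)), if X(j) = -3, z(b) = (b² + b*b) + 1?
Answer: 1/448 ≈ 0.0022321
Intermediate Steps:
z(b) = 1 + 2*b² (z(b) = (b² + b²) + 1 = 2*b² + 1 = 1 + 2*b²)
1/(X(-5) + z(-15)) = 1/(-3 + (1 + 2*(-15)²)) = 1/(-3 + (1 + 2*225)) = 1/(-3 + (1 + 450)) = 1/(-3 + 451) = 1/448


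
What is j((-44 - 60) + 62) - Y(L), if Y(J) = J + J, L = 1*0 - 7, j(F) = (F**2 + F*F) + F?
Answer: 3500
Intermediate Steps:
j(F) = F + 2*F**2 (j(F) = (F**2 + F**2) + F = 2*F**2 + F = F + 2*F**2)
L = -7 (L = 0 - 7 = -7)
Y(J) = 2*J
j((-44 - 60) + 62) - Y(L) = ((-44 - 60) + 62)*(1 + 2*((-44 - 60) + 62)) - 2*(-7) = (-104 + 62)*(1 + 2*(-104 + 62)) - 1*(-14) = -42*(1 + 2*(-42)) + 14 = -42*(1 - 84) + 14 = -42*(-83) + 14 = 3486 + 14 = 3500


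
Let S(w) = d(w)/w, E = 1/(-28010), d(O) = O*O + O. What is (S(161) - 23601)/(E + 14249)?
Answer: -218842130/133038163 ≈ -1.6450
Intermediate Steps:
d(O) = O + O² (d(O) = O² + O = O + O²)
E = -1/28010 ≈ -3.5702e-5
S(w) = 1 + w (S(w) = (w*(1 + w))/w = 1 + w)
(S(161) - 23601)/(E + 14249) = ((1 + 161) - 23601)/(-1/28010 + 14249) = (162 - 23601)/(399114489/28010) = -23439*28010/399114489 = -218842130/133038163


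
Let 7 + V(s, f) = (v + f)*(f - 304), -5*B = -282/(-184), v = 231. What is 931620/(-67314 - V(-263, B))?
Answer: 197130792000/612482539 ≈ 321.86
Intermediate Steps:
B = -141/460 (B = -(-282)/(5*(-184)) = -(-282)*(-1)/(5*184) = -1/5*141/92 = -141/460 ≈ -0.30652)
V(s, f) = -7 + (-304 + f)*(231 + f) (V(s, f) = -7 + (231 + f)*(f - 304) = -7 + (231 + f)*(-304 + f) = -7 + (-304 + f)*(231 + f))
931620/(-67314 - V(-263, B)) = 931620/(-67314 - (-70231 + (-141/460)**2 - 73*(-141/460))) = 931620/(-67314 - (-70231 + 19881/211600 + 10293/460)) = 931620/(-67314 - 1*(-14856124939/211600)) = 931620/(-67314 + 14856124939/211600) = 931620/(612482539/211600) = 931620*(211600/612482539) = 197130792000/612482539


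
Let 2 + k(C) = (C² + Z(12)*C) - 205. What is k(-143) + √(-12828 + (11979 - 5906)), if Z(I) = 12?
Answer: 18526 + I*√6755 ≈ 18526.0 + 82.189*I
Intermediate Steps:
k(C) = -207 + C² + 12*C (k(C) = -2 + ((C² + 12*C) - 205) = -2 + (-205 + C² + 12*C) = -207 + C² + 12*C)
k(-143) + √(-12828 + (11979 - 5906)) = (-207 + (-143)² + 12*(-143)) + √(-12828 + (11979 - 5906)) = (-207 + 20449 - 1716) + √(-12828 + 6073) = 18526 + √(-6755) = 18526 + I*√6755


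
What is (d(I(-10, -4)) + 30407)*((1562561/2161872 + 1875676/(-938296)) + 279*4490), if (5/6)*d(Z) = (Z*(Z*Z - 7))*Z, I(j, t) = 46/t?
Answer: 638882918733579024252521/10142379250560 ≈ 6.2991e+10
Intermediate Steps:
d(Z) = 6*Z²*(-7 + Z²)/5 (d(Z) = 6*((Z*(Z*Z - 7))*Z)/5 = 6*((Z*(Z² - 7))*Z)/5 = 6*((Z*(-7 + Z²))*Z)/5 = 6*(Z²*(-7 + Z²))/5 = 6*Z²*(-7 + Z²)/5)
(d(I(-10, -4)) + 30407)*((1562561/2161872 + 1875676/(-938296)) + 279*4490) = (6*(46/(-4))²*(-7 + (46/(-4))²)/5 + 30407)*((1562561/2161872 + 1875676/(-938296)) + 279*4490) = (6*(46*(-¼))²*(-7 + (46*(-¼))²)/5 + 30407)*((1562561*(1/2161872) + 1875676*(-1/938296)) + 1252710) = (6*(-23/2)²*(-7 + (-23/2)²)/5 + 30407)*((1562561/2161872 - 468919/234574) + 1252710) = ((6/5)*(529/4)*(-7 + 529/4) + 30407)*(-323603336177/253559481264 + 1252710) = ((6/5)*(529/4)*(501/4) + 30407)*(317636174170889263/253559481264) = (795087/40 + 30407)*(317636174170889263/253559481264) = (2011367/40)*(317636174170889263/253559481264) = 638882918733579024252521/10142379250560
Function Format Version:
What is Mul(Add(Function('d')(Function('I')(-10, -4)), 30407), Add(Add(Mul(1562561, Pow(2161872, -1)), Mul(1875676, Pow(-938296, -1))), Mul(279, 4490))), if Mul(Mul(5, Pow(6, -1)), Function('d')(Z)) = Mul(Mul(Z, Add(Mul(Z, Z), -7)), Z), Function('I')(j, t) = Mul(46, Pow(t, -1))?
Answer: Rational(638882918733579024252521, 10142379250560) ≈ 6.2991e+10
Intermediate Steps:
Function('d')(Z) = Mul(Rational(6, 5), Pow(Z, 2), Add(-7, Pow(Z, 2))) (Function('d')(Z) = Mul(Rational(6, 5), Mul(Mul(Z, Add(Mul(Z, Z), -7)), Z)) = Mul(Rational(6, 5), Mul(Mul(Z, Add(Pow(Z, 2), -7)), Z)) = Mul(Rational(6, 5), Mul(Mul(Z, Add(-7, Pow(Z, 2))), Z)) = Mul(Rational(6, 5), Mul(Pow(Z, 2), Add(-7, Pow(Z, 2)))) = Mul(Rational(6, 5), Pow(Z, 2), Add(-7, Pow(Z, 2))))
Mul(Add(Function('d')(Function('I')(-10, -4)), 30407), Add(Add(Mul(1562561, Pow(2161872, -1)), Mul(1875676, Pow(-938296, -1))), Mul(279, 4490))) = Mul(Add(Mul(Rational(6, 5), Pow(Mul(46, Pow(-4, -1)), 2), Add(-7, Pow(Mul(46, Pow(-4, -1)), 2))), 30407), Add(Add(Mul(1562561, Pow(2161872, -1)), Mul(1875676, Pow(-938296, -1))), Mul(279, 4490))) = Mul(Add(Mul(Rational(6, 5), Pow(Mul(46, Rational(-1, 4)), 2), Add(-7, Pow(Mul(46, Rational(-1, 4)), 2))), 30407), Add(Add(Mul(1562561, Rational(1, 2161872)), Mul(1875676, Rational(-1, 938296))), 1252710)) = Mul(Add(Mul(Rational(6, 5), Pow(Rational(-23, 2), 2), Add(-7, Pow(Rational(-23, 2), 2))), 30407), Add(Add(Rational(1562561, 2161872), Rational(-468919, 234574)), 1252710)) = Mul(Add(Mul(Rational(6, 5), Rational(529, 4), Add(-7, Rational(529, 4))), 30407), Add(Rational(-323603336177, 253559481264), 1252710)) = Mul(Add(Mul(Rational(6, 5), Rational(529, 4), Rational(501, 4)), 30407), Rational(317636174170889263, 253559481264)) = Mul(Add(Rational(795087, 40), 30407), Rational(317636174170889263, 253559481264)) = Mul(Rational(2011367, 40), Rational(317636174170889263, 253559481264)) = Rational(638882918733579024252521, 10142379250560)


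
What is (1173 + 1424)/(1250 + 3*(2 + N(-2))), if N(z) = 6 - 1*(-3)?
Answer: 2597/1283 ≈ 2.0242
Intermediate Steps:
N(z) = 9 (N(z) = 6 + 3 = 9)
(1173 + 1424)/(1250 + 3*(2 + N(-2))) = (1173 + 1424)/(1250 + 3*(2 + 9)) = 2597/(1250 + 3*11) = 2597/(1250 + 33) = 2597/1283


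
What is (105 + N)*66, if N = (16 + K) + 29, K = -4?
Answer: 9636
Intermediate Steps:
N = 41 (N = (16 - 4) + 29 = 12 + 29 = 41)
(105 + N)*66 = (105 + 41)*66 = 146*66 = 9636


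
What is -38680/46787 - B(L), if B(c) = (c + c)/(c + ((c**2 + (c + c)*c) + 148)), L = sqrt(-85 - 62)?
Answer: -1670040329/2011747426 + 2051*I*sqrt(3)/42998 ≈ -0.83014 + 0.082619*I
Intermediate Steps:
L = 7*I*sqrt(3) (L = sqrt(-147) = 7*I*sqrt(3) ≈ 12.124*I)
B(c) = 2*c/(148 + c + 3*c**2) (B(c) = (2*c)/(c + ((c**2 + (2*c)*c) + 148)) = (2*c)/(c + ((c**2 + 2*c**2) + 148)) = (2*c)/(c + (3*c**2 + 148)) = (2*c)/(c + (148 + 3*c**2)) = (2*c)/(148 + c + 3*c**2) = 2*c/(148 + c + 3*c**2))
-38680/46787 - B(L) = -38680/46787 - 2*7*I*sqrt(3)/(148 + 7*I*sqrt(3) + 3*(7*I*sqrt(3))**2) = -38680*1/46787 - 2*7*I*sqrt(3)/(148 + 7*I*sqrt(3) + 3*(-147)) = -38680/46787 - 2*7*I*sqrt(3)/(148 + 7*I*sqrt(3) - 441) = -38680/46787 - 2*7*I*sqrt(3)/(-293 + 7*I*sqrt(3)) = -38680/46787 - 14*I*sqrt(3)/(-293 + 7*I*sqrt(3))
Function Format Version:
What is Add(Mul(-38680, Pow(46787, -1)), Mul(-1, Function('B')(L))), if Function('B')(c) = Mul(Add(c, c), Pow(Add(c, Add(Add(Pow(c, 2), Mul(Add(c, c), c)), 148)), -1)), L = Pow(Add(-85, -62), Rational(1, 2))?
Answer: Add(Rational(-1670040329, 2011747426), Mul(Rational(2051, 42998), I, Pow(3, Rational(1, 2)))) ≈ Add(-0.83014, Mul(0.082619, I))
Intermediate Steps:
L = Mul(7, I, Pow(3, Rational(1, 2))) (L = Pow(-147, Rational(1, 2)) = Mul(7, I, Pow(3, Rational(1, 2))) ≈ Mul(12.124, I))
Function('B')(c) = Mul(2, c, Pow(Add(148, c, Mul(3, Pow(c, 2))), -1)) (Function('B')(c) = Mul(Mul(2, c), Pow(Add(c, Add(Add(Pow(c, 2), Mul(Mul(2, c), c)), 148)), -1)) = Mul(Mul(2, c), Pow(Add(c, Add(Add(Pow(c, 2), Mul(2, Pow(c, 2))), 148)), -1)) = Mul(Mul(2, c), Pow(Add(c, Add(Mul(3, Pow(c, 2)), 148)), -1)) = Mul(Mul(2, c), Pow(Add(c, Add(148, Mul(3, Pow(c, 2)))), -1)) = Mul(Mul(2, c), Pow(Add(148, c, Mul(3, Pow(c, 2))), -1)) = Mul(2, c, Pow(Add(148, c, Mul(3, Pow(c, 2))), -1)))
Add(Mul(-38680, Pow(46787, -1)), Mul(-1, Function('B')(L))) = Add(Mul(-38680, Pow(46787, -1)), Mul(-1, Mul(2, Mul(7, I, Pow(3, Rational(1, 2))), Pow(Add(148, Mul(7, I, Pow(3, Rational(1, 2))), Mul(3, Pow(Mul(7, I, Pow(3, Rational(1, 2))), 2))), -1)))) = Add(Mul(-38680, Rational(1, 46787)), Mul(-1, Mul(2, Mul(7, I, Pow(3, Rational(1, 2))), Pow(Add(148, Mul(7, I, Pow(3, Rational(1, 2))), Mul(3, -147)), -1)))) = Add(Rational(-38680, 46787), Mul(-1, Mul(2, Mul(7, I, Pow(3, Rational(1, 2))), Pow(Add(148, Mul(7, I, Pow(3, Rational(1, 2))), -441), -1)))) = Add(Rational(-38680, 46787), Mul(-1, Mul(2, Mul(7, I, Pow(3, Rational(1, 2))), Pow(Add(-293, Mul(7, I, Pow(3, Rational(1, 2)))), -1)))) = Add(Rational(-38680, 46787), Mul(-1, Mul(14, I, Pow(3, Rational(1, 2)), Pow(Add(-293, Mul(7, I, Pow(3, Rational(1, 2)))), -1)))) = Add(Rational(-38680, 46787), Mul(-14, I, Pow(3, Rational(1, 2)), Pow(Add(-293, Mul(7, I, Pow(3, Rational(1, 2)))), -1)))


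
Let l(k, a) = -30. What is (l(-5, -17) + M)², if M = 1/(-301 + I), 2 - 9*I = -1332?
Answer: 1702305081/1890625 ≈ 900.39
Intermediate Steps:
I = 1334/9 (I = 2/9 - ⅑*(-1332) = 2/9 + 148 = 1334/9 ≈ 148.22)
M = -9/1375 (M = 1/(-301 + 1334/9) = 1/(-1375/9) = -9/1375 ≈ -0.0065455)
(l(-5, -17) + M)² = (-30 - 9/1375)² = (-41259/1375)² = 1702305081/1890625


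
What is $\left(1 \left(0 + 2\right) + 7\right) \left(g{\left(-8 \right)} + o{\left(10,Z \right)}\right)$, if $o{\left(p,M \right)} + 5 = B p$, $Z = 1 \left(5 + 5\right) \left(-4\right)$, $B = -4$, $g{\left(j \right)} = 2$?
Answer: $-387$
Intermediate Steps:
$Z = -40$ ($Z = 1 \cdot 10 \left(-4\right) = 10 \left(-4\right) = -40$)
$o{\left(p,M \right)} = -5 - 4 p$
$\left(1 \left(0 + 2\right) + 7\right) \left(g{\left(-8 \right)} + o{\left(10,Z \right)}\right) = \left(1 \left(0 + 2\right) + 7\right) \left(2 - 45\right) = \left(1 \cdot 2 + 7\right) \left(2 - 45\right) = \left(2 + 7\right) \left(2 - 45\right) = 9 \left(-43\right) = -387$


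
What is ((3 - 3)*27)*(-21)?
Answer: 0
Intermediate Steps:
((3 - 3)*27)*(-21) = (0*27)*(-21) = 0*(-21) = 0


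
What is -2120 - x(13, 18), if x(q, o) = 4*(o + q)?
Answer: -2244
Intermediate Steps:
x(q, o) = 4*o + 4*q
-2120 - x(13, 18) = -2120 - (4*18 + 4*13) = -2120 - (72 + 52) = -2120 - 1*124 = -2120 - 124 = -2244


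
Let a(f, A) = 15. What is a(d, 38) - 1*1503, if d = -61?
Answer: -1488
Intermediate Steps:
a(d, 38) - 1*1503 = 15 - 1*1503 = 15 - 1503 = -1488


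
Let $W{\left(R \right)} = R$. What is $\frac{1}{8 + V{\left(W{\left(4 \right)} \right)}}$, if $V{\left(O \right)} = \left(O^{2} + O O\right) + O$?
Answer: $\frac{1}{44} \approx 0.022727$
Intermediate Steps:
$V{\left(O \right)} = O + 2 O^{2}$ ($V{\left(O \right)} = \left(O^{2} + O^{2}\right) + O = 2 O^{2} + O = O + 2 O^{2}$)
$\frac{1}{8 + V{\left(W{\left(4 \right)} \right)}} = \frac{1}{8 + 4 \left(1 + 2 \cdot 4\right)} = \frac{1}{8 + 4 \left(1 + 8\right)} = \frac{1}{8 + 4 \cdot 9} = \frac{1}{8 + 36} = \frac{1}{44}$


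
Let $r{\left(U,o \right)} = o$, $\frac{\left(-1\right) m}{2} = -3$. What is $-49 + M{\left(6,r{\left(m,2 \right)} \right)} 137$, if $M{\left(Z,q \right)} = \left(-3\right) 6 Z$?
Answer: $-14845$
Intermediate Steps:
$m = 6$ ($m = \left(-2\right) \left(-3\right) = 6$)
$M{\left(Z,q \right)} = - 18 Z$
$-49 + M{\left(6,r{\left(m,2 \right)} \right)} 137 = -49 + \left(-18\right) 6 \cdot 137 = -49 - 14796 = -14845$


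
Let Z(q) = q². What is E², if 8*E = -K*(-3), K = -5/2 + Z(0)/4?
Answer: 225/256 ≈ 0.87891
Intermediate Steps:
K = -5/2 (K = -5/2 + 0²/4 = -5*½ + 0*(¼) = -5/2 + 0 = -5/2 ≈ -2.5000)
E = -15/16 (E = (-1*(-5/2)*(-3))/8 = ((5/2)*(-3))/8 = (⅛)*(-15/2) = -15/16 ≈ -0.93750)
E² = (-15/16)² = 225/256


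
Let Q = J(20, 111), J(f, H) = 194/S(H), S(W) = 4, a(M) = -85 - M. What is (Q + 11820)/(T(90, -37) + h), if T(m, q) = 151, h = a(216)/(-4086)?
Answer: 48494691/617287 ≈ 78.561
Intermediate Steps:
h = 301/4086 (h = (-85 - 1*216)/(-4086) = (-85 - 216)*(-1/4086) = -301*(-1/4086) = 301/4086 ≈ 0.073666)
J(f, H) = 97/2 (J(f, H) = 194/4 = 194*(¼) = 97/2)
Q = 97/2 ≈ 48.500
(Q + 11820)/(T(90, -37) + h) = (97/2 + 11820)/(151 + 301/4086) = 23737/(2*(617287/4086)) = (23737/2)*(4086/617287) = 48494691/617287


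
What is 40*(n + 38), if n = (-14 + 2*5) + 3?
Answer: 1480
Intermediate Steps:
n = -1 (n = (-14 + 10) + 3 = -4 + 3 = -1)
40*(n + 38) = 40*(-1 + 38) = 40*37 = 1480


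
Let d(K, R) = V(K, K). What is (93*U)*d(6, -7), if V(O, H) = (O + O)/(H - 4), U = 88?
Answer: 49104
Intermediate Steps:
V(O, H) = 2*O/(-4 + H) (V(O, H) = (2*O)/(-4 + H) = 2*O/(-4 + H))
d(K, R) = 2*K/(-4 + K)
(93*U)*d(6, -7) = (93*88)*(2*6/(-4 + 6)) = 8184*(2*6/2) = 8184*(2*6*(½)) = 8184*6 = 49104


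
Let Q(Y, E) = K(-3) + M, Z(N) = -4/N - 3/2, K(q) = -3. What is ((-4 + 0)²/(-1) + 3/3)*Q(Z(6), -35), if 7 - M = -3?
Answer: -105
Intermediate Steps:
M = 10 (M = 7 - 1*(-3) = 7 + 3 = 10)
Z(N) = -3/2 - 4/N (Z(N) = -4/N - 3*½ = -4/N - 3/2 = -3/2 - 4/N)
Q(Y, E) = 7 (Q(Y, E) = -3 + 10 = 7)
((-4 + 0)²/(-1) + 3/3)*Q(Z(6), -35) = ((-4 + 0)²/(-1) + 3/3)*7 = ((-4)²*(-1) + 3*(⅓))*7 = (16*(-1) + 1)*7 = (-16 + 1)*7 = -15*7 = -105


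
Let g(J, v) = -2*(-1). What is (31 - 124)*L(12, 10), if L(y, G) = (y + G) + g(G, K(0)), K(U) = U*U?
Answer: -2232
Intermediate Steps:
K(U) = U²
g(J, v) = 2
L(y, G) = 2 + G + y (L(y, G) = (y + G) + 2 = (G + y) + 2 = 2 + G + y)
(31 - 124)*L(12, 10) = (31 - 124)*(2 + 10 + 12) = -93*24 = -2232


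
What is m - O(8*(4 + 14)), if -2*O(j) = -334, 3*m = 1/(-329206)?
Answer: -164932207/987618 ≈ -167.00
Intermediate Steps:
m = -1/987618 (m = (⅓)/(-329206) = (⅓)*(-1/329206) = -1/987618 ≈ -1.0125e-6)
O(j) = 167 (O(j) = -½*(-334) = 167)
m - O(8*(4 + 14)) = -1/987618 - 1*167 = -1/987618 - 167 = -164932207/987618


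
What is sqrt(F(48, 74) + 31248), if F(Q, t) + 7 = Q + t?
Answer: sqrt(31363) ≈ 177.10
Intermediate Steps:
F(Q, t) = -7 + Q + t (F(Q, t) = -7 + (Q + t) = -7 + Q + t)
sqrt(F(48, 74) + 31248) = sqrt((-7 + 48 + 74) + 31248) = sqrt(115 + 31248) = sqrt(31363)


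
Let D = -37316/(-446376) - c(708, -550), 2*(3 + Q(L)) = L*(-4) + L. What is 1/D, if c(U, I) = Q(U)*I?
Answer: -111594/65366176171 ≈ -1.7072e-6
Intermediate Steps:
Q(L) = -3 - 3*L/2 (Q(L) = -3 + (L*(-4) + L)/2 = -3 + (-4*L + L)/2 = -3 + (-3*L)/2 = -3 - 3*L/2)
c(U, I) = I*(-3 - 3*U/2) (c(U, I) = (-3 - 3*U/2)*I = I*(-3 - 3*U/2))
D = -65366176171/111594 (D = -37316/(-446376) - (-3)*(-550)*(2 + 708)/2 = -37316*(-1/446376) - (-3)*(-550)*710/2 = 9329/111594 - 1*585750 = 9329/111594 - 585750 = -65366176171/111594 ≈ -5.8575e+5)
1/D = 1/(-65366176171/111594) = -111594/65366176171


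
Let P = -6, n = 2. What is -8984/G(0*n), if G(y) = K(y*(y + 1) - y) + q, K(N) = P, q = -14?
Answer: 2246/5 ≈ 449.20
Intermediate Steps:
K(N) = -6
G(y) = -20 (G(y) = -6 - 14 = -20)
-8984/G(0*n) = -8984/(-20) = -8984*(-1/20) = 2246/5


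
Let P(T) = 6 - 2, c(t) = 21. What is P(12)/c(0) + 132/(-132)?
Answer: -17/21 ≈ -0.80952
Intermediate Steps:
P(T) = 4
P(12)/c(0) + 132/(-132) = 4/21 + 132/(-132) = 4*(1/21) + 132*(-1/132) = 4/21 - 1 = -17/21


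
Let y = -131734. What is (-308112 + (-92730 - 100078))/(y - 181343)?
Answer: 500920/313077 ≈ 1.6000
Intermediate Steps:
(-308112 + (-92730 - 100078))/(y - 181343) = (-308112 + (-92730 - 100078))/(-131734 - 181343) = (-308112 - 192808)/(-313077) = -500920*(-1/313077) = 500920/313077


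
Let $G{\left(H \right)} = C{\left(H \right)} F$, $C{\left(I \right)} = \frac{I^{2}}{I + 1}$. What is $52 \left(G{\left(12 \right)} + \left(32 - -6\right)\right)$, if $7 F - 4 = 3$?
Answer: $2552$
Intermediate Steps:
$F = 1$ ($F = \frac{4}{7} + \frac{1}{7} \cdot 3 = \frac{4}{7} + \frac{3}{7} = 1$)
$C{\left(I \right)} = \frac{I^{2}}{1 + I}$
$G{\left(H \right)} = \frac{H^{2}}{1 + H}$ ($G{\left(H \right)} = \frac{H^{2}}{1 + H} 1 = \frac{H^{2}}{1 + H}$)
$52 \left(G{\left(12 \right)} + \left(32 - -6\right)\right) = 52 \left(\frac{12^{2}}{1 + 12} + \left(32 - -6\right)\right) = 52 \left(\frac{144}{13} + \left(32 + 6\right)\right) = 52 \left(144 \cdot \frac{1}{13} + 38\right) = 52 \left(\frac{144}{13} + 38\right) = 52 \cdot \frac{638}{13} = 2552$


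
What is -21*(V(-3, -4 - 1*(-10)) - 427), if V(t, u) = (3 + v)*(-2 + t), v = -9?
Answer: 8337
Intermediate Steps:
V(t, u) = 12 - 6*t (V(t, u) = (3 - 9)*(-2 + t) = -6*(-2 + t) = 12 - 6*t)
-21*(V(-3, -4 - 1*(-10)) - 427) = -21*((12 - 6*(-3)) - 427) = -21*((12 + 18) - 427) = -21*(30 - 427) = -21*(-397) = 8337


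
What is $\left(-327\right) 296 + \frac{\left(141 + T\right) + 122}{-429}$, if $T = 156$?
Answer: $- \frac{41524187}{429} \approx -96793.0$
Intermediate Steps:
$\left(-327\right) 296 + \frac{\left(141 + T\right) + 122}{-429} = \left(-327\right) 296 + \frac{\left(141 + 156\right) + 122}{-429} = -96792 + \left(297 + 122\right) \left(- \frac{1}{429}\right) = -96792 + 419 \left(- \frac{1}{429}\right) = -96792 - \frac{419}{429} = - \frac{41524187}{429}$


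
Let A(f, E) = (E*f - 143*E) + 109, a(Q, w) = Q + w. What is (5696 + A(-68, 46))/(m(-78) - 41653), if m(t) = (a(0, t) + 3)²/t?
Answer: 101426/1084853 ≈ 0.093493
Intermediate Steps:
A(f, E) = 109 - 143*E + E*f (A(f, E) = (-143*E + E*f) + 109 = 109 - 143*E + E*f)
m(t) = (3 + t)²/t (m(t) = ((0 + t) + 3)²/t = (t + 3)²/t = (3 + t)²/t)
(5696 + A(-68, 46))/(m(-78) - 41653) = (5696 + (109 - 143*46 + 46*(-68)))/((3 - 78)²/(-78) - 41653) = (5696 + (109 - 6578 - 3128))/(-1/78*(-75)² - 41653) = (5696 - 9597)/(-1/78*5625 - 41653) = -3901/(-1875/26 - 41653) = -3901/(-1084853/26) = -3901*(-26/1084853) = 101426/1084853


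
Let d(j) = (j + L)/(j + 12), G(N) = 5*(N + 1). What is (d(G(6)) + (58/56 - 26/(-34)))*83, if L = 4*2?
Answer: 5042001/22372 ≈ 225.37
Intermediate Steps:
L = 8
G(N) = 5 + 5*N (G(N) = 5*(1 + N) = 5 + 5*N)
d(j) = (8 + j)/(12 + j) (d(j) = (j + 8)/(j + 12) = (8 + j)/(12 + j))
(d(G(6)) + (58/56 - 26/(-34)))*83 = ((8 + (5 + 5*6))/(12 + (5 + 5*6)) + (58/56 - 26/(-34)))*83 = ((8 + (5 + 30))/(12 + (5 + 30)) + (58*(1/56) - 26*(-1/34)))*83 = ((8 + 35)/(12 + 35) + (29/28 + 13/17))*83 = (43/47 + 857/476)*83 = (60747/22372)*83 = 5042001/22372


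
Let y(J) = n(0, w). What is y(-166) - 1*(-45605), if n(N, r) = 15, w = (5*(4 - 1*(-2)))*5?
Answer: 45620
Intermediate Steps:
w = 150 (w = (5*(4 + 2))*5 = (5*6)*5 = 30*5 = 150)
y(J) = 15
y(-166) - 1*(-45605) = 15 - 1*(-45605) = 15 + 45605 = 45620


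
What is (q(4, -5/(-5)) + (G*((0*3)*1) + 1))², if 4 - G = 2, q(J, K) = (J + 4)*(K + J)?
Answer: 1681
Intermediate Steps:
q(J, K) = (4 + J)*(J + K)
G = 2 (G = 4 - 1*2 = 4 - 2 = 2)
(q(4, -5/(-5)) + (G*((0*3)*1) + 1))² = ((4² + 4*4 + 4*(-5/(-5)) + 4*(-5/(-5))) + (2*((0*3)*1) + 1))² = ((16 + 16 + 4*(-5*(-⅕)) + 4*(-5*(-⅕))) + (2*(0*1) + 1))² = ((16 + 16 + 4*1 + 4*1) + (2*0 + 1))² = ((16 + 16 + 4 + 4) + (0 + 1))² = (40 + 1)² = 41² = 1681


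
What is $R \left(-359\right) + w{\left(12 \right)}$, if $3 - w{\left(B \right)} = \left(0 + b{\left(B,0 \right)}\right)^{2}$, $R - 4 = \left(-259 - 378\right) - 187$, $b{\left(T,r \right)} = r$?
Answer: $294383$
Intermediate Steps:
$R = -820$ ($R = 4 - 824 = -820$)
$w{\left(B \right)} = 3$ ($w{\left(B \right)} = 3 - \left(0 + 0\right)^{2} = 3 - 0^{2} = 3 - 0 = 3 + 0 = 3$)
$R \left(-359\right) + w{\left(12 \right)} = \left(-820\right) \left(-359\right) + 3 = 294380 + 3 = 294383$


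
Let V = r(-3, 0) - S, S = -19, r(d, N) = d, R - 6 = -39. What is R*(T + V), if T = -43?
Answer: 891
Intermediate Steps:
R = -33 (R = 6 - 39 = -33)
V = 16 (V = -3 - 1*(-19) = -3 + 19 = 16)
R*(T + V) = -33*(-43 + 16) = -33*(-27) = 891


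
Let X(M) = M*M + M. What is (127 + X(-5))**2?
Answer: 21609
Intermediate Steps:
X(M) = M + M**2 (X(M) = M**2 + M = M + M**2)
(127 + X(-5))**2 = (127 - 5*(1 - 5))**2 = (127 - 5*(-4))**2 = (127 + 20)**2 = 147**2 = 21609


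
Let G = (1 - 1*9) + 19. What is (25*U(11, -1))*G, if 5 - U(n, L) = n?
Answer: -1650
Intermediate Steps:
U(n, L) = 5 - n
G = 11 (G = (1 - 9) + 19 = -8 + 19 = 11)
(25*U(11, -1))*G = (25*(5 - 1*11))*11 = (25*(5 - 11))*11 = (25*(-6))*11 = -150*11 = -1650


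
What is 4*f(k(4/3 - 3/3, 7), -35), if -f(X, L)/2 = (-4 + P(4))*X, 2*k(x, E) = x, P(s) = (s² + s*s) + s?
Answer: -128/3 ≈ -42.667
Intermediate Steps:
P(s) = s + 2*s² (P(s) = (s² + s²) + s = 2*s² + s = s + 2*s²)
k(x, E) = x/2
f(X, L) = -64*X (f(X, L) = -2*(-4 + 4*(1 + 2*4))*X = -2*(-4 + 4*(1 + 8))*X = -2*(-4 + 4*9)*X = -2*(-4 + 36)*X = -64*X)
4*f(k(4/3 - 3/3, 7), -35) = 4*(-32*(4/3 - 3/3)) = 4*(-32*(4*(⅓) - 3*⅓)) = 4*(-32*(4/3 - 1)) = 4*(-32/3) = -128/3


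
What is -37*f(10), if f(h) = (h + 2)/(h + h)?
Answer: -111/5 ≈ -22.200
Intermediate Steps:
f(h) = (2 + h)/(2*h) (f(h) = (2 + h)/((2*h)) = (2 + h)*(1/(2*h)) = (2 + h)/(2*h))
-37*f(10) = -37*(2 + 10)/(2*10) = -37*12/(2*10) = -37*⅗ = -111/5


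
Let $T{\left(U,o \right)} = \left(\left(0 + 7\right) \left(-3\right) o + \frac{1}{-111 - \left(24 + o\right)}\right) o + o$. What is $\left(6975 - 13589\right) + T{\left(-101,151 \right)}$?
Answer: $- \frac{138791375}{286} \approx -4.8528 \cdot 10^{5}$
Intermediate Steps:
$T{\left(U,o \right)} = o + o \left(\frac{1}{-135 - o} - 21 o\right)$ ($T{\left(U,o \right)} = \left(7 \left(-3\right) o + \frac{1}{-135 - o}\right) o + o = \left(- 21 o + \frac{1}{-135 - o}\right) o + o = \left(\frac{1}{-135 - o} - 21 o\right) o + o = o \left(\frac{1}{-135 - o} - 21 o\right) + o = o + o \left(\frac{1}{-135 - o} - 21 o\right)$)
$\left(6975 - 13589\right) + T{\left(-101,151 \right)} = \left(6975 - 13589\right) + \frac{151 \left(134 - 427934 - 21 \cdot 151^{2}\right)}{135 + 151} = \left(6975 - 13589\right) + \frac{151 \left(134 - 427934 - 478821\right)}{286} = -6614 + 151 \cdot \frac{1}{286} \left(134 - 427934 - 478821\right) = -6614 + 151 \cdot \frac{1}{286} \left(-906621\right) = -6614 - \frac{136899771}{286} = - \frac{138791375}{286}$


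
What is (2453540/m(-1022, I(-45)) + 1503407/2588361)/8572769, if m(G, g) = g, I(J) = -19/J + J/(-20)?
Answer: 1143117227767967/10673111472913929 ≈ 0.10710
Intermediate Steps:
I(J) = -19/J - J/20 (I(J) = -19/J + J*(-1/20) = -19/J - J/20)
(2453540/m(-1022, I(-45)) + 1503407/2588361)/8572769 = (2453540/(-19/(-45) - 1/20*(-45)) + 1503407/2588361)/8572769 = (2453540/(-19*(-1/45) + 9/4) + 1503407*(1/2588361))*(1/8572769) = (2453540/(19/45 + 9/4) + 1503407/2588361)*(1/8572769) = (2453540/(481/180) + 1503407/2588361)*(1/8572769) = (2453540*(180/481) + 1503407/2588361)*(1/8572769) = (441637200/481 + 1503407/2588361)*(1/8572769) = (1143117227767967/1245001641)*(1/8572769) = 1143117227767967/10673111472913929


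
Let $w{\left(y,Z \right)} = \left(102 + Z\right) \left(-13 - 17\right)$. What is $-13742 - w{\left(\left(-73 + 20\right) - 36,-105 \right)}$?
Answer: $-13832$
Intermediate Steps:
$w{\left(y,Z \right)} = -3060 - 30 Z$ ($w{\left(y,Z \right)} = \left(102 + Z\right) \left(-30\right) = -3060 - 30 Z$)
$-13742 - w{\left(\left(-73 + 20\right) - 36,-105 \right)} = -13742 - \left(-3060 - -3150\right) = -13742 - \left(-3060 + 3150\right) = -13742 - 90 = -13832$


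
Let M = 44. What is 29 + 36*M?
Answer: 1613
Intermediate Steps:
29 + 36*M = 29 + 36*44 = 29 + 1584 = 1613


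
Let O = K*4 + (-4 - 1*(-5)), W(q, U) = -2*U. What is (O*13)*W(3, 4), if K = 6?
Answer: -2600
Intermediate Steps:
O = 25 (O = 6*4 + (-4 - 1*(-5)) = 24 + (-4 + 5) = 24 + 1 = 25)
(O*13)*W(3, 4) = (25*13)*(-2*4) = 325*(-8) = -2600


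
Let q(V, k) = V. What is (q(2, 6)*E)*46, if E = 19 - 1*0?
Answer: 1748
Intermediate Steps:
E = 19 (E = 19 + 0 = 19)
(q(2, 6)*E)*46 = (2*19)*46 = 38*46 = 1748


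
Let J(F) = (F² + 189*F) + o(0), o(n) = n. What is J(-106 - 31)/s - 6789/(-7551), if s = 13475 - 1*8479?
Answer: -1656290/3143733 ≈ -0.52685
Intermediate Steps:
s = 4996 (s = 13475 - 8479 = 4996)
J(F) = F² + 189*F (J(F) = (F² + 189*F) + 0 = F² + 189*F)
J(-106 - 31)/s - 6789/(-7551) = ((-106 - 31)*(189 + (-106 - 31)))/4996 - 6789/(-7551) = -137*(189 - 137)*(1/4996) - 6789*(-1/7551) = -137*52*(1/4996) + 2263/2517 = -7124*1/4996 + 2263/2517 = -1781/1249 + 2263/2517 = -1656290/3143733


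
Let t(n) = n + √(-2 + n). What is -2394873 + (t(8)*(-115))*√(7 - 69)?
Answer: -2394873 - 115*I*√62*(8 + √6) ≈ -2.3949e+6 - 9462.1*I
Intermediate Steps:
-2394873 + (t(8)*(-115))*√(7 - 69) = -2394873 + ((8 + √(-2 + 8))*(-115))*√(7 - 69) = -2394873 + ((8 + √6)*(-115))*√(-62) = -2394873 + (-920 - 115*√6)*(I*√62) = -2394873 + I*√62*(-920 - 115*√6)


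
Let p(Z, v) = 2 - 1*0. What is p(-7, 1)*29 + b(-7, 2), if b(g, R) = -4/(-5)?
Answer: 294/5 ≈ 58.800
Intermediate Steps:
p(Z, v) = 2 (p(Z, v) = 2 + 0 = 2)
b(g, R) = ⅘ (b(g, R) = -4*(-⅕) = ⅘)
p(-7, 1)*29 + b(-7, 2) = 2*29 + ⅘ = 58 + ⅘ = 294/5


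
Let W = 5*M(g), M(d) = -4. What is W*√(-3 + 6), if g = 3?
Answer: -20*√3 ≈ -34.641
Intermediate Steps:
W = -20 (W = 5*(-4) = -20)
W*√(-3 + 6) = -20*√(-3 + 6) = -20*√3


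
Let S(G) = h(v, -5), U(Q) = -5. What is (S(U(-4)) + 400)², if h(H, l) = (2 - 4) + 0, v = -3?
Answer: 158404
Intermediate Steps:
h(H, l) = -2 (h(H, l) = -2 + 0 = -2)
S(G) = -2
(S(U(-4)) + 400)² = (-2 + 400)² = 398² = 158404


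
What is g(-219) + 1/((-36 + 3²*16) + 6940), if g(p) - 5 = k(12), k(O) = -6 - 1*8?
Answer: -63431/7048 ≈ -8.9999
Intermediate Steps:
k(O) = -14 (k(O) = -6 - 8 = -14)
g(p) = -9 (g(p) = 5 - 14 = -9)
g(-219) + 1/((-36 + 3²*16) + 6940) = -9 + 1/((-36 + 3²*16) + 6940) = -9 + 1/((-36 + 9*16) + 6940) = -9 + 1/((-36 + 144) + 6940) = -9 + 1/(108 + 6940) = -9 + 1/7048 = -63431/7048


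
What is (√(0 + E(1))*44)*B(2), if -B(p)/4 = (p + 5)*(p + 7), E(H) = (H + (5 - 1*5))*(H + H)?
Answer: -11088*√2 ≈ -15681.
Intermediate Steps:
E(H) = 2*H² (E(H) = (H + (5 - 5))*(2*H) = (H + 0)*(2*H) = H*(2*H) = 2*H²)
B(p) = -4*(5 + p)*(7 + p) (B(p) = -4*(p + 5)*(p + 7) = -4*(5 + p)*(7 + p))
(√(0 + E(1))*44)*B(2) = (√(0 + 2*1²)*44)*(-140 - 48*2 - 4*2²) = (√(0 + 2*1)*44)*(-140 - 96 - 4*4) = (√(0 + 2)*44)*(-140 - 96 - 16) = (√2*44)*(-252) = (44*√2)*(-252) = -11088*√2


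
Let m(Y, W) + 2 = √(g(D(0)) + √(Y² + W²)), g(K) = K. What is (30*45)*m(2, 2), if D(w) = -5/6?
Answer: -2700 + 225*√(-30 + 72*√2) ≈ -793.16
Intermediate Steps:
D(w) = -⅚ (D(w) = -5*⅙ = -⅚)
m(Y, W) = -2 + √(-⅚ + √(W² + Y²)) (m(Y, W) = -2 + √(-⅚ + √(Y² + W²)) = -2 + √(-⅚ + √(W² + Y²)))
(30*45)*m(2, 2) = (30*45)*(-2 + √(-30 + 36*√(2² + 2²))/6) = 1350*(-2 + √(-30 + 36*√(4 + 4))/6) = 1350*(-2 + √(-30 + 36*√8)/6) = 1350*(-2 + √(-30 + 36*(2*√2))/6) = 1350*(-2 + √(-30 + 72*√2)/6) = -2700 + 225*√(-30 + 72*√2)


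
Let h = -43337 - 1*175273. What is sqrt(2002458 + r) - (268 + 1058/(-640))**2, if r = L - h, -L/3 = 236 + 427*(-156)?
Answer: -7264323361/102400 + 2*sqrt(605049) ≈ -69385.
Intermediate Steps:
h = -218610 (h = -43337 - 175273 = -218610)
L = 199128 (L = -3*(236 + 427*(-156)) = -3*(236 - 66612) = -3*(-66376) = 199128)
r = 417738 (r = 199128 - 1*(-218610) = 199128 + 218610 = 417738)
sqrt(2002458 + r) - (268 + 1058/(-640))**2 = sqrt(2002458 + 417738) - (268 + 1058/(-640))**2 = sqrt(2420196) - (268 + 1058*(-1/640))**2 = 2*sqrt(605049) - (268 - 529/320)**2 = 2*sqrt(605049) - (85231/320)**2 = 2*sqrt(605049) - 1*7264323361/102400 = 2*sqrt(605049) - 7264323361/102400 = -7264323361/102400 + 2*sqrt(605049)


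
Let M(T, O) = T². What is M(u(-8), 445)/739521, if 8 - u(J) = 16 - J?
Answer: 256/739521 ≈ 0.00034617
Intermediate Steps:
u(J) = -8 + J (u(J) = 8 - (16 - J) = 8 + (-16 + J) = -8 + J)
M(u(-8), 445)/739521 = (-8 - 8)²/739521 = (-16)²*(1/739521) = 256*(1/739521) = 256/739521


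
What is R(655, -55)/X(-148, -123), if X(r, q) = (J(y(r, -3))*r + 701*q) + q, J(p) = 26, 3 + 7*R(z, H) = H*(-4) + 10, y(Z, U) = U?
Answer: -227/631358 ≈ -0.00035954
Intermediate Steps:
R(z, H) = 1 - 4*H/7 (R(z, H) = -3/7 + (H*(-4) + 10)/7 = -3/7 + (-4*H + 10)/7 = -3/7 + (10 - 4*H)/7 = -3/7 + (10/7 - 4*H/7) = 1 - 4*H/7)
X(r, q) = 26*r + 702*q (X(r, q) = (26*r + 701*q) + q = 26*r + 702*q)
R(655, -55)/X(-148, -123) = (1 - 4/7*(-55))/(26*(-148) + 702*(-123)) = (1 + 220/7)/(-3848 - 86346) = (227/7)/(-90194) = (227/7)*(-1/90194) = -227/631358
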